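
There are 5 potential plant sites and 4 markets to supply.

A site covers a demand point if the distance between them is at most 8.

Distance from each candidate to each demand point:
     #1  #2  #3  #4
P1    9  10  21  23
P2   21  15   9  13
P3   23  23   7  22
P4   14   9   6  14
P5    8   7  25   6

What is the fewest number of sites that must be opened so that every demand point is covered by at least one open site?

Coverage sets (demand points within 8 of each site):
  P1: {}
  P2: {}
  P3: {#3}
  P4: {#3}
  P5: {#1, #2, #4}
No single site covers all 4 demand points.
But {P3, P5} covers everything, so the minimum is 2.

2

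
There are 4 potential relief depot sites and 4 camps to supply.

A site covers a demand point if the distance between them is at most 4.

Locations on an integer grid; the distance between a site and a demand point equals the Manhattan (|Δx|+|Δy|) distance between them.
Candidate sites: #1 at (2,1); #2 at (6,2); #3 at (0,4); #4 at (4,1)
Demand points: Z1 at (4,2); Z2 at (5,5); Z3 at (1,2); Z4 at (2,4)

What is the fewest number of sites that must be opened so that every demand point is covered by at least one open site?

2

Coverage sets (demand points within 4 of each site):
  #1: {Z1, Z3, Z4}
  #2: {Z1, Z2}
  #3: {Z3, Z4}
  #4: {Z1, Z3}
No single site covers all 4 demand points.
But {#1, #2} covers everything, so the minimum is 2.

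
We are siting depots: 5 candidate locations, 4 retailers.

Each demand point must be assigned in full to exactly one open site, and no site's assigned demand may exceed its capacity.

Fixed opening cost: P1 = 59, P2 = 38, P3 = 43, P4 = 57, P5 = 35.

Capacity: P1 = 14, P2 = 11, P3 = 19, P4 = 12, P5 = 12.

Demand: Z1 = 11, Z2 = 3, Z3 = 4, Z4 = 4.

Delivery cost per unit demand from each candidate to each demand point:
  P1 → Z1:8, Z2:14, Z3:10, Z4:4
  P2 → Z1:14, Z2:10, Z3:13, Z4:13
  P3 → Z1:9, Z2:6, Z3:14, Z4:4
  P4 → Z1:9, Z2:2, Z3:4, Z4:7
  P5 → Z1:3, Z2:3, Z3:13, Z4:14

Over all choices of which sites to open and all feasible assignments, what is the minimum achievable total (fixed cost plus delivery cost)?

Open {P4, P5}; cheapest assignment that respects the capacities:
  P4 (cap 12, load 11): Z2, Z3, Z4 — cost 3×2 + 4×4 + 4×7 = 50
  P5 (cap 12, load 11): Z1 — cost 11×3 = 33
  Shipping 83, fixed 92 → total 175.
  Any other capacity-feasible assignment to {P4, P5} ships for at least 83.
Compare {P3, P5}: its best feasible assignment gives total 201.
Compare {P3, P4, P5}: its best feasible assignment gives total 206.
Every other set of open sites that can feasibly serve all demand totals ≥ 201 even under its best assignment. Minimum: 175.

175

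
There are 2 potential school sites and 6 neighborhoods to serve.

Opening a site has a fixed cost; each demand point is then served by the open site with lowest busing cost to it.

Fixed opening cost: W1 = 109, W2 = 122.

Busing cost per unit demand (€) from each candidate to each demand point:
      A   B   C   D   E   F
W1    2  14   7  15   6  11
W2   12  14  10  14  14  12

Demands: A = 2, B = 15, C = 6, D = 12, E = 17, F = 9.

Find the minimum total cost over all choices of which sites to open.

Open {W1}: assign each demand point to its cheapest open site.
  A→W1 2×2=4, B→W1 15×14=210, C→W1 6×7=42, D→W1 12×15=180, E→W1 17×6=102, F→W1 9×11=99
  busing cost 637, fixed 109 → total 746.
Compare {W1, W2}: busing cost 625 + fixed 231 = 856.
Compare {W2}: busing cost 808 + fixed 122 = 930.

746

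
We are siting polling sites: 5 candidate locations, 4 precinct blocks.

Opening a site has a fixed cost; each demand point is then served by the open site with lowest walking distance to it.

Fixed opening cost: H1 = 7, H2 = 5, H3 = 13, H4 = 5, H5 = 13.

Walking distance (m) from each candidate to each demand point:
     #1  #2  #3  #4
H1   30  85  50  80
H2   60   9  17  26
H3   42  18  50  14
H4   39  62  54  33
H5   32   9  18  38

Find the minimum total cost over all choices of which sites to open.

Open {H1, H2}: assign each demand point to its cheapest open site.
  #1→H1 30, #2→H2 9, #3→H2 17, #4→H2 26
  walking distance 82, fixed 12 → total 94.
Compare {H1, H2, H3}: walking distance 70 + fixed 25 = 95.
Compare {H3, H5}: walking distance 73 + fixed 26 = 99.
Compare {H1, H2, H4}: walking distance 82 + fixed 17 = 99.
All other subsets cost ≥ 95. Minimum total cost: 94.

94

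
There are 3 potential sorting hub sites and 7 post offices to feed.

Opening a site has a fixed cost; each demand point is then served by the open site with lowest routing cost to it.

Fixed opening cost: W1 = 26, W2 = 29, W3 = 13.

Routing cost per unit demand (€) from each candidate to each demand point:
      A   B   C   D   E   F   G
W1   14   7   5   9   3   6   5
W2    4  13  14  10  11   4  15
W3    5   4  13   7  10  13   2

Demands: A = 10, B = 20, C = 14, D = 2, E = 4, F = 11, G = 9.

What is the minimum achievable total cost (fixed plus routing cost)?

346

Open {W1, W2, W3}: assign each demand point to its cheapest open site.
  A→W2 10×4=40, B→W3 20×4=80, C→W1 14×5=70, D→W3 2×7=14, E→W1 4×3=12, F→W2 11×4=44, G→W3 9×2=18
  routing cost 278, fixed 68 → total 346.
Compare {W1, W3}: routing cost 310 + fixed 39 = 349.
Compare {W1, W2}: routing cost 369 + fixed 55 = 424.
Compare {W2, W3}: routing cost 418 + fixed 42 = 460.
All other subsets cost ≥ 349. Minimum total cost: 346.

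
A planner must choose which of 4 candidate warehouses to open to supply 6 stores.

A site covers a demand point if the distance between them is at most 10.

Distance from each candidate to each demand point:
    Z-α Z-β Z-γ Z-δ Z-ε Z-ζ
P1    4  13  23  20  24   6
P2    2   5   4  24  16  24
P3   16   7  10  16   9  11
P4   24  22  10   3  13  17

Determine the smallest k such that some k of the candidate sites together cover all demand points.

3

Coverage sets (demand points within 10 of each site):
  P1: {Z-α, Z-ζ}
  P2: {Z-α, Z-β, Z-γ}
  P3: {Z-β, Z-γ, Z-ε}
  P4: {Z-γ, Z-δ}
No 2 sites suffice: every size-2 union leaves at least one demand point uncovered.
But {P1, P3, P4} covers everything, so the minimum is 3.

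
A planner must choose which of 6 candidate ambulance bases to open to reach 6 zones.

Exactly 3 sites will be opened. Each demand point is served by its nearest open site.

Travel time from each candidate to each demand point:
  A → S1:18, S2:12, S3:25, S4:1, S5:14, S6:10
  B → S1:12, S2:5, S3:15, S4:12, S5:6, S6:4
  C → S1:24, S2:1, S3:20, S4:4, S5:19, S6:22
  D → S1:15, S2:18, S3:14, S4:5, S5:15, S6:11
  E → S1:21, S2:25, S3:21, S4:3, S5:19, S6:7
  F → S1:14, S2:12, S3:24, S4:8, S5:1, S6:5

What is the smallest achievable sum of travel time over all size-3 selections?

37

Open {B, C, F}.
  S1→B 12, S2→C 1, S3→B 15, S4→C 4, S5→F 1, S6→B 4  ⇒ total 37.
Compare {A, B, F}: total 38.
Compare {A, B, C}: total 39.
No size-3 selection does better; minimum is 37.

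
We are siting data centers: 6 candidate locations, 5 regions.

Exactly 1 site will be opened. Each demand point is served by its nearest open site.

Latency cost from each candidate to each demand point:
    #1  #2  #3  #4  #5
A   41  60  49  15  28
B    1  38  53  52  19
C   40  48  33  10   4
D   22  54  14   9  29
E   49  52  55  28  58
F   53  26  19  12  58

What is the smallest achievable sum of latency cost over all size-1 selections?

Open {D}.
  #1→D 22, #2→D 54, #3→D 14, #4→D 9, #5→D 29  ⇒ total 128.
Compare {C}: total 135.
Compare {B}: total 163.
No size-1 selection does better; minimum is 128.

128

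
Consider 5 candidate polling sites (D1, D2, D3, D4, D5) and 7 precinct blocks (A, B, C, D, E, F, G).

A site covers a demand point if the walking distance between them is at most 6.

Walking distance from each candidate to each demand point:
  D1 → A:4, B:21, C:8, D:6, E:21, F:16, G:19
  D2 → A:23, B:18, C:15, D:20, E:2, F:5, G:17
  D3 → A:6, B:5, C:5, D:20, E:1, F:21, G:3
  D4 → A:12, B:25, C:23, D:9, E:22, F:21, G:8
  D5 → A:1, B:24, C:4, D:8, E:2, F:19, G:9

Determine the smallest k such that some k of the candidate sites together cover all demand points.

3

Coverage sets (demand points within 6 of each site):
  D1: {A, D}
  D2: {E, F}
  D3: {A, B, C, E, G}
  D4: {}
  D5: {A, C, E}
No 2 sites suffice: every size-2 union leaves at least one demand point uncovered.
But {D1, D2, D3} covers everything, so the minimum is 3.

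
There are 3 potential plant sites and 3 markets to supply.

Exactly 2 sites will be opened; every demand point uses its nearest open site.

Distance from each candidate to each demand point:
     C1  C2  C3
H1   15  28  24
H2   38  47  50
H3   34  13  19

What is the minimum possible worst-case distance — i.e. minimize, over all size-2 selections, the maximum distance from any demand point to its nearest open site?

19

Open {H1, H3}.
  Farthest demand point is C3 at distance 19 (to H3); all others are ≤ 19.
With {H1, H2} the worst case is 28.
With {H2, H3} the worst case is 34.
No size-2 selection achieves below 19.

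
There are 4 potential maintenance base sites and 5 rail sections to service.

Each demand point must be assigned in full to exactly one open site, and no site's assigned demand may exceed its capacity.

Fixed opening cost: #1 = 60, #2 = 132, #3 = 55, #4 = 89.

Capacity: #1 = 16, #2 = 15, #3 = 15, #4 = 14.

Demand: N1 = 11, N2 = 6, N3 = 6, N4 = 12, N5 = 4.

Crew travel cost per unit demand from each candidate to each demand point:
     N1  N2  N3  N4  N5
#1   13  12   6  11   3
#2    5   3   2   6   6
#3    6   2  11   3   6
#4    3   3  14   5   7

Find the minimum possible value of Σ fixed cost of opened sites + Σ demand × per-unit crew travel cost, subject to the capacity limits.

Open {#1, #3, #4}; cheapest assignment that respects the capacities:
  #1 (cap 16, load 16): N2, N3, N5 — cost 6×12 + 6×6 + 4×3 = 120
  #3 (cap 15, load 12): N4 — cost 12×3 = 36
  #4 (cap 14, load 11): N1 — cost 11×3 = 33
  Shipping 189, fixed 204 → total 393.
  Any other capacity-feasible assignment to {#1, #3, #4} ships for at least 189.
Compare {#1, #2, #3, #4}: its best feasible assignment gives total 447.
Compare {#2, #3, #4}: its best feasible assignment gives total 456.
Every other set of open sites that can feasibly serve all demand totals ≥ 447 even under its best assignment. Minimum: 393.

393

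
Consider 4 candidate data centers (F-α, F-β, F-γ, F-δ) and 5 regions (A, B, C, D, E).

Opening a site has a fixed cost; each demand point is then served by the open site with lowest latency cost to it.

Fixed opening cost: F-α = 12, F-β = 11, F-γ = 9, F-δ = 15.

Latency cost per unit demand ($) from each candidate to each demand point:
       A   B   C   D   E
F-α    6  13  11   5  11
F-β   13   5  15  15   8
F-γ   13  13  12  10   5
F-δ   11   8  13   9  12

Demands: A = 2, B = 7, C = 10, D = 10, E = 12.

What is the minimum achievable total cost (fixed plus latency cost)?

299

Open {F-α, F-β, F-γ}: assign each demand point to its cheapest open site.
  A→F-α 2×6=12, B→F-β 7×5=35, C→F-α 10×11=110, D→F-α 10×5=50, E→F-γ 12×5=60
  latency cost 267, fixed 32 → total 299.
Compare {F-α, F-β, F-γ, F-δ}: latency cost 267 + fixed 47 = 314.
Compare {F-α, F-γ, F-δ}: latency cost 288 + fixed 36 = 324.
Compare {F-α, F-β}: latency cost 303 + fixed 23 = 326.
All other subsets cost ≥ 314. Minimum total cost: 299.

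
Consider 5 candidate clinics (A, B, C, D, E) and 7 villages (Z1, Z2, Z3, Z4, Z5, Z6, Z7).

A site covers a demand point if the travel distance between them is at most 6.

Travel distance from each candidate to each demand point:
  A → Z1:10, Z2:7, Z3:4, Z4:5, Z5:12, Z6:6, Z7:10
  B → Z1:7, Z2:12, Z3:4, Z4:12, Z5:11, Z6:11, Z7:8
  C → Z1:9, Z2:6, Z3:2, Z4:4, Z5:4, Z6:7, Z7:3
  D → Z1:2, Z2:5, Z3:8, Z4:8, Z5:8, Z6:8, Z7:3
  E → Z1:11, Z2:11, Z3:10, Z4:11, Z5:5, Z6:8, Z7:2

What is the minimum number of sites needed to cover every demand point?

Coverage sets (demand points within 6 of each site):
  A: {Z3, Z4, Z6}
  B: {Z3}
  C: {Z2, Z3, Z4, Z5, Z7}
  D: {Z1, Z2, Z7}
  E: {Z5, Z7}
No 2 sites suffice: every size-2 union leaves at least one demand point uncovered.
But {A, C, D} covers everything, so the minimum is 3.

3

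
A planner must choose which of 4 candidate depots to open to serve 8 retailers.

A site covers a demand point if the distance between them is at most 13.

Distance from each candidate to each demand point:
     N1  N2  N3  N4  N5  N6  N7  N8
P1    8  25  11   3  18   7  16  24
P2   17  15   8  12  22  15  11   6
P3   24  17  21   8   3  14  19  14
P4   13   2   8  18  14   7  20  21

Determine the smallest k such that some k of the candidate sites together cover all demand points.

Coverage sets (demand points within 13 of each site):
  P1: {N1, N3, N4, N6}
  P2: {N3, N4, N7, N8}
  P3: {N4, N5}
  P4: {N1, N2, N3, N6}
No 2 sites suffice: every size-2 union leaves at least one demand point uncovered.
But {P2, P3, P4} covers everything, so the minimum is 3.

3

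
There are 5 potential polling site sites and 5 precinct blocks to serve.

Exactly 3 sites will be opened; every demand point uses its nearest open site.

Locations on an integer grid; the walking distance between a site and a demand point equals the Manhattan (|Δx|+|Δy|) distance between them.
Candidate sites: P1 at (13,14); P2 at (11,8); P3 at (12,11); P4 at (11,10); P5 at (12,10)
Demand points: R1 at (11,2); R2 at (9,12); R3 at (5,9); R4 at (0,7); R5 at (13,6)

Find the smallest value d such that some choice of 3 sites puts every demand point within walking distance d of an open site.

Open {P1, P2, P3}.
  Farthest demand point is R4 at walking distance 12 (to P2); all others are ≤ 12.
With {P1, P2, P4} the worst case is 12.
With {P1, P2, P5} the worst case is 12.
No size-3 selection achieves below 12.

12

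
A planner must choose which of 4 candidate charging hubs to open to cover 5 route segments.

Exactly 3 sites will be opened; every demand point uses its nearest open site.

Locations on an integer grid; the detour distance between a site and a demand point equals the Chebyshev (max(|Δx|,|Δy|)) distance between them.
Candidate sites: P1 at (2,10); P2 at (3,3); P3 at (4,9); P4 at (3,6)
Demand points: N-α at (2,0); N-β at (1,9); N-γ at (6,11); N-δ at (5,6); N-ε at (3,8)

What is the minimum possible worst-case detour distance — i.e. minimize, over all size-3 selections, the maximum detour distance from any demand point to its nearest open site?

3

Open {P1, P2, P3}.
  Farthest demand point is N-α at detour distance 3 (to P2); all others are ≤ 3.
With {P2, P3, P4} the worst case is 3.
With {P1, P2, P4} the worst case is 4.
No size-3 selection achieves below 3.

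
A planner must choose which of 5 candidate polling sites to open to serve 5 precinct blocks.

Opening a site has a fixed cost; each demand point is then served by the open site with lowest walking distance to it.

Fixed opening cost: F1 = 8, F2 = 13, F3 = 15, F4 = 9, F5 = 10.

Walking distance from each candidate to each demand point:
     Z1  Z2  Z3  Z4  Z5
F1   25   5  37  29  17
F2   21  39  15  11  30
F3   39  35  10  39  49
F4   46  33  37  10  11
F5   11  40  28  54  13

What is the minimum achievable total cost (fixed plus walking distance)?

Open {F1, F2, F5}: assign each demand point to its cheapest open site.
  Z1→F5 11, Z2→F1 5, Z3→F2 15, Z4→F2 11, Z5→F5 13
  walking distance 55, fixed 31 → total 86.
Compare {F1, F3, F4, F5}: walking distance 47 + fixed 42 = 89.
Compare {F1, F2}: walking distance 69 + fixed 21 = 90.
Compare {F1, F2, F4}: walking distance 62 + fixed 30 = 92.
All other subsets cost ≥ 89. Minimum total cost: 86.

86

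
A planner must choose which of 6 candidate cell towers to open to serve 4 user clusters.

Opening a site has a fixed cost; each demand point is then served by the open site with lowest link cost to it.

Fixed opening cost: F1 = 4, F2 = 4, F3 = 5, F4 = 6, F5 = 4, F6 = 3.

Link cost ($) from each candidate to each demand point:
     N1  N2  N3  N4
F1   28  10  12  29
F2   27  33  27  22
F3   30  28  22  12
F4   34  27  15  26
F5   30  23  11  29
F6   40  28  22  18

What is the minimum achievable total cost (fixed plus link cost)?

71

Open {F1, F3}: assign each demand point to its cheapest open site.
  N1→F1 28, N2→F1 10, N3→F1 12, N4→F3 12
  link cost 62, fixed 9 → total 71.
Compare {F1, F2, F3}: link cost 61 + fixed 13 = 74.
Compare {F1, F3, F5}: link cost 61 + fixed 13 = 74.
Compare {F1, F3, F6}: link cost 62 + fixed 12 = 74.
All other subsets cost ≥ 74. Minimum total cost: 71.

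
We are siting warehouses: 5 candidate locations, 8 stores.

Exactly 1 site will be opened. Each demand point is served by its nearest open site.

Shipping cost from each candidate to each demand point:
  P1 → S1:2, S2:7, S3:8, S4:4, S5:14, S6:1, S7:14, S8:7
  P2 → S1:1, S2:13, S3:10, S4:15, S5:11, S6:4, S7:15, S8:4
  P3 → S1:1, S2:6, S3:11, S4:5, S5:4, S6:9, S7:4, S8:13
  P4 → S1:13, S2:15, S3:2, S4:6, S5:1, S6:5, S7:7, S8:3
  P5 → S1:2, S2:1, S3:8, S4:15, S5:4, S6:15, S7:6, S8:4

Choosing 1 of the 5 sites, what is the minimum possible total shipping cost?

Open {P4}.
  S1→P4 13, S2→P4 15, S3→P4 2, S4→P4 6, S5→P4 1, S6→P4 5, S7→P4 7, S8→P4 3  ⇒ total 52.
Compare {P3}: total 53.
Compare {P5}: total 55.
No size-1 selection does better; minimum is 52.

52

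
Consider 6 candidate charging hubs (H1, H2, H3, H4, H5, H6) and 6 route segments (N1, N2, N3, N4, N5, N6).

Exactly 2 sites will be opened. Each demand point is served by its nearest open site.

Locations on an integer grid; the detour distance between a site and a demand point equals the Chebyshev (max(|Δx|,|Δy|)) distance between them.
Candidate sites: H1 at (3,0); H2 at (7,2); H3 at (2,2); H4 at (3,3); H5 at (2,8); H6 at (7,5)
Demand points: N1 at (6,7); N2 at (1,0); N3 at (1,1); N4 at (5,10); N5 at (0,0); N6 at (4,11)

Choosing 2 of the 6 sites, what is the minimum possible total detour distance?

15

Open {H3, H5}.
  N1→H5 4, N2→H3 2, N3→H3 1, N4→H5 3, N5→H3 2, N6→H5 3  ⇒ total 15.
Compare {H1, H5}: total 17.
Compare {H3, H6}: total 18.
No size-2 selection does better; minimum is 15.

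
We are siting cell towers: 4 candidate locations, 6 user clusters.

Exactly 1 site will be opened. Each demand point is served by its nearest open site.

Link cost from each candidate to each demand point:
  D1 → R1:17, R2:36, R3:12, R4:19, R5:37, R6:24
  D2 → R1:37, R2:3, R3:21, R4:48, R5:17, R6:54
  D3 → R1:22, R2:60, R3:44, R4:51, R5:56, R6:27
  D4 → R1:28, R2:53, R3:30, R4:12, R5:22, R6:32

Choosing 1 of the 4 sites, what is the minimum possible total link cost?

145

Open {D1}.
  R1→D1 17, R2→D1 36, R3→D1 12, R4→D1 19, R5→D1 37, R6→D1 24  ⇒ total 145.
Compare {D4}: total 177.
Compare {D2}: total 180.
No size-1 selection does better; minimum is 145.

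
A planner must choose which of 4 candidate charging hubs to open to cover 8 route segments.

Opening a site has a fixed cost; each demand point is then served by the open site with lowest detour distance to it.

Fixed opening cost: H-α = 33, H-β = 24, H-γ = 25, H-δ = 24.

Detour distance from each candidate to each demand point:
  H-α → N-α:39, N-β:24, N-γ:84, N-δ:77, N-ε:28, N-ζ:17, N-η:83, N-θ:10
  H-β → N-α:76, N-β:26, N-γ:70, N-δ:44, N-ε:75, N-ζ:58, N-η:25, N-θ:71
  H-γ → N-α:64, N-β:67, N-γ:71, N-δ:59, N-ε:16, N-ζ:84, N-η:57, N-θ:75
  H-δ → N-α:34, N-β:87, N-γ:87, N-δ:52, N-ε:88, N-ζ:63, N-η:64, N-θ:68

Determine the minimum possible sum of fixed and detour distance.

314

Open {H-α, H-β}: assign each demand point to its cheapest open site.
  N-α→H-α 39, N-β→H-α 24, N-γ→H-β 70, N-δ→H-β 44, N-ε→H-α 28, N-ζ→H-α 17, N-η→H-β 25, N-θ→H-α 10
  detour distance 257, fixed 57 → total 314.
Compare {H-α, H-β, H-γ}: detour distance 245 + fixed 82 = 327.
Compare {H-α, H-β, H-δ}: detour distance 252 + fixed 81 = 333.
Compare {H-α, H-β, H-γ, H-δ}: detour distance 240 + fixed 106 = 346.
All other subsets cost ≥ 327. Minimum total cost: 314.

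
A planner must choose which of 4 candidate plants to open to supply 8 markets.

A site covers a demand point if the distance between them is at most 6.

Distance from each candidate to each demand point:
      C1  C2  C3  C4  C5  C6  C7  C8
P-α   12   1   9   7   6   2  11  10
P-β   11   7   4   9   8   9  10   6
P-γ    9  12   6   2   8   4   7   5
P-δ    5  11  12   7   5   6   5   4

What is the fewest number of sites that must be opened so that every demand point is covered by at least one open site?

3

Coverage sets (demand points within 6 of each site):
  P-α: {C2, C5, C6}
  P-β: {C3, C8}
  P-γ: {C3, C4, C6, C8}
  P-δ: {C1, C5, C6, C7, C8}
No 2 sites suffice: every size-2 union leaves at least one demand point uncovered.
But {P-α, P-γ, P-δ} covers everything, so the minimum is 3.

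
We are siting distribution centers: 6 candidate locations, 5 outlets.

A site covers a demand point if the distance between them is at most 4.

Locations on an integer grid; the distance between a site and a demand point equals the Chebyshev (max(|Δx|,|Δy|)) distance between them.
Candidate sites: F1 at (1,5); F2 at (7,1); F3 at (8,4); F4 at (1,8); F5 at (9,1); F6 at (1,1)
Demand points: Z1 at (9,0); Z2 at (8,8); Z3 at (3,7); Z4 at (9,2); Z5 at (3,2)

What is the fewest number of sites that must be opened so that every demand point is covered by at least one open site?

2

Coverage sets (demand points within 4 of each site):
  F1: {Z3, Z5}
  F2: {Z1, Z4, Z5}
  F3: {Z1, Z2, Z4}
  F4: {Z3}
  F5: {Z1, Z4}
  F6: {Z5}
No single site covers all 5 demand points.
But {F1, F3} covers everything, so the minimum is 2.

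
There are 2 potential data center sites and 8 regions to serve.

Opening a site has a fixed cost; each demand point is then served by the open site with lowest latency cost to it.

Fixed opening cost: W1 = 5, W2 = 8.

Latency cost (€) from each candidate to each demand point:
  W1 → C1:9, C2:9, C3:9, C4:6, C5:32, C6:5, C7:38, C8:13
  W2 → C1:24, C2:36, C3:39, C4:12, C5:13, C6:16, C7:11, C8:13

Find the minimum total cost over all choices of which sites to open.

Open {W1, W2}: assign each demand point to its cheapest open site.
  C1→W1 9, C2→W1 9, C3→W1 9, C4→W1 6, C5→W2 13, C6→W1 5, C7→W2 11, C8→W1 13
  latency cost 75, fixed 13 → total 88.
Compare {W1}: latency cost 121 + fixed 5 = 126.
Compare {W2}: latency cost 164 + fixed 8 = 172.

88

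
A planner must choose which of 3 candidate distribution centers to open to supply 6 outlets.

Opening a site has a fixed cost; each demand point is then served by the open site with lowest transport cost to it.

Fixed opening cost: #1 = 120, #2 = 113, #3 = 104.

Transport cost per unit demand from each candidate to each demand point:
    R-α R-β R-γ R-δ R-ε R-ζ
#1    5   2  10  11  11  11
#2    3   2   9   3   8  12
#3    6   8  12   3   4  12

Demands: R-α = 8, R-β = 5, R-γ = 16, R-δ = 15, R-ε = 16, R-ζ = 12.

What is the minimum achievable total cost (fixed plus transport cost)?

Open {#2}: assign each demand point to its cheapest open site.
  R-α→#2 8×3=24, R-β→#2 5×2=10, R-γ→#2 16×9=144, R-δ→#2 15×3=45, R-ε→#2 16×8=128, R-ζ→#2 12×12=144
  transport cost 495, fixed 113 → total 608.
Compare {#3}: transport cost 533 + fixed 104 = 637.
Compare {#2, #3}: transport cost 431 + fixed 217 = 648.
Compare {#1, #3}: transport cost 451 + fixed 224 = 675.
All other subsets cost ≥ 637. Minimum total cost: 608.

608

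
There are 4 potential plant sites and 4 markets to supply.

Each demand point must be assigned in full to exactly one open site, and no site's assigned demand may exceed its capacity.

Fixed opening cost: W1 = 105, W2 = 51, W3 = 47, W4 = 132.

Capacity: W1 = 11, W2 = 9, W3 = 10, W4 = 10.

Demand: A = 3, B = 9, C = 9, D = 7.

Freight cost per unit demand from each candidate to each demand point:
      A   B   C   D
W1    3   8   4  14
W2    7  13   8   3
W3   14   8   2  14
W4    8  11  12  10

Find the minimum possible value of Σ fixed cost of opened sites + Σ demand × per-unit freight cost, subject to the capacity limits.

Open {W1, W2, W3}; cheapest assignment that respects the capacities:
  W1 (cap 11, load 10): A, D — cost 3×3 + 7×14 = 107
  W2 (cap 9, load 9): B — cost 9×13 = 117
  W3 (cap 10, load 9): C — cost 9×2 = 18
  Shipping 242, fixed 203 → total 445.
  Any other capacity-feasible assignment to {W1, W2, W3} ships for at least 242.
Compare {W2, W3, W4}: its best feasible assignment gives total 459.
Compare {W1, W3, W4}: its best feasible assignment gives total 468.
Every other set of open sites that can feasibly serve all demand totals ≥ 459 even under its best assignment. Minimum: 445.

445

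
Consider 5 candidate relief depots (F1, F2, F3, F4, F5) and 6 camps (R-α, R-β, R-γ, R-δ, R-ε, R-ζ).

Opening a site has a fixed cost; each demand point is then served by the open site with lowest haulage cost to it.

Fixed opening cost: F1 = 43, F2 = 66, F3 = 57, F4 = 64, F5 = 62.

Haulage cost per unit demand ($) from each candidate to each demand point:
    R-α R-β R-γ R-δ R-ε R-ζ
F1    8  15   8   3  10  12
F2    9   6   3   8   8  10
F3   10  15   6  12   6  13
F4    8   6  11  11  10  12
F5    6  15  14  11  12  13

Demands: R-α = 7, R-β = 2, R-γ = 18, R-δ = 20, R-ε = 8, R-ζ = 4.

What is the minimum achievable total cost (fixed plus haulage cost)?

Open {F1, F2}: assign each demand point to its cheapest open site.
  R-α→F1 7×8=56, R-β→F2 2×6=12, R-γ→F2 18×3=54, R-δ→F1 20×3=60, R-ε→F2 8×8=64, R-ζ→F2 4×10=40
  haulage cost 286, fixed 109 → total 395.
Compare {F1, F2, F3}: haulage cost 270 + fixed 166 = 436.
Compare {F1, F2, F5}: haulage cost 272 + fixed 171 = 443.
Compare {F1, F3}: haulage cost 350 + fixed 100 = 450.
All other subsets cost ≥ 436. Minimum total cost: 395.

395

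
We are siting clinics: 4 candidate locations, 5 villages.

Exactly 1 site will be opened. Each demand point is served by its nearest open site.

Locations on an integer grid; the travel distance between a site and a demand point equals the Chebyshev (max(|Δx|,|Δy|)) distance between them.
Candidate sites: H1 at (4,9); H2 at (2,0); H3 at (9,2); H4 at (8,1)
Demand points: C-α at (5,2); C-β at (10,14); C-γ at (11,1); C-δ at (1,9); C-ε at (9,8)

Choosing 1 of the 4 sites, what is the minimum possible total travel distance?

Open {H1}.
  C-α→H1 7, C-β→H1 6, C-γ→H1 8, C-δ→H1 3, C-ε→H1 5  ⇒ total 29.
Compare {H3}: total 32.
Compare {H4}: total 34.
No size-1 selection does better; minimum is 29.

29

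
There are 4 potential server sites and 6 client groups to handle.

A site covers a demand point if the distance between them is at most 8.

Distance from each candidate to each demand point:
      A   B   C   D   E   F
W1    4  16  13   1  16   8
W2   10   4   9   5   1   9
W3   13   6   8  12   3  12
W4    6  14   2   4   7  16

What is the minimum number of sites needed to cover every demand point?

2

Coverage sets (demand points within 8 of each site):
  W1: {A, D, F}
  W2: {B, D, E}
  W3: {B, C, E}
  W4: {A, C, D, E}
No single site covers all 6 demand points.
But {W1, W3} covers everything, so the minimum is 2.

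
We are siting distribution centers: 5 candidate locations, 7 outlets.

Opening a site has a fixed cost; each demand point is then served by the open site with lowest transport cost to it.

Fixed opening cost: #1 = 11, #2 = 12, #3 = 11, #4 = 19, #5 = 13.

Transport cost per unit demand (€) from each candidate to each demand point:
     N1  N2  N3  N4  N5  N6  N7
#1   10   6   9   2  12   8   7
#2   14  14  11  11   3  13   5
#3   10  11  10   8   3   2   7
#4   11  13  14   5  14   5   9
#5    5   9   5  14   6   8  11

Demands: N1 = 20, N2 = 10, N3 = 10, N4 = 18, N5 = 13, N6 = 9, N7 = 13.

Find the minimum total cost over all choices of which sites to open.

415

Open {#1, #2, #3, #5}: assign each demand point to its cheapest open site.
  N1→#5 20×5=100, N2→#1 10×6=60, N3→#5 10×5=50, N4→#1 18×2=36, N5→#2 13×3=39, N6→#3 9×2=18, N7→#2 13×5=65
  transport cost 368, fixed 47 → total 415.
Compare {#1, #3, #5}: transport cost 394 + fixed 35 = 429.
Compare {#1, #2, #3, #4, #5}: transport cost 368 + fixed 66 = 434.
Compare {#1, #3, #4, #5}: transport cost 394 + fixed 54 = 448.
All other subsets cost ≥ 429. Minimum total cost: 415.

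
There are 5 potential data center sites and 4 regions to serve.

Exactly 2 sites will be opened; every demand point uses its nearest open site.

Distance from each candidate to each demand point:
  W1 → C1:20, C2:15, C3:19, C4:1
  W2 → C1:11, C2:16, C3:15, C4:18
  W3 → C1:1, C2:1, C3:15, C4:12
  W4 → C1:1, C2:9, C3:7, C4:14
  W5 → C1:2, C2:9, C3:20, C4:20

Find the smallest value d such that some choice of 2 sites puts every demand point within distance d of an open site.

9

Open {W1, W4}.
  Farthest demand point is C2 at distance 9 (to W4); all others are ≤ 9.
With {W3, W4} the worst case is 12.
With {W2, W4} the worst case is 14.
No size-2 selection achieves below 9.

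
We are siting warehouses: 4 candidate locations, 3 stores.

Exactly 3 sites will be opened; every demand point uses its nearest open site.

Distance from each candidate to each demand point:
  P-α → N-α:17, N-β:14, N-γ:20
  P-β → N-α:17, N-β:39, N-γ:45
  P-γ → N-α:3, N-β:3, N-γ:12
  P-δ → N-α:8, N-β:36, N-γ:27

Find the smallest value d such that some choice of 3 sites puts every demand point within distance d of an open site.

Open {P-α, P-β, P-γ}.
  Farthest demand point is N-γ at distance 12 (to P-γ); all others are ≤ 12.
With {P-α, P-γ, P-δ} the worst case is 12.
With {P-β, P-γ, P-δ} the worst case is 12.
No size-3 selection achieves below 12.

12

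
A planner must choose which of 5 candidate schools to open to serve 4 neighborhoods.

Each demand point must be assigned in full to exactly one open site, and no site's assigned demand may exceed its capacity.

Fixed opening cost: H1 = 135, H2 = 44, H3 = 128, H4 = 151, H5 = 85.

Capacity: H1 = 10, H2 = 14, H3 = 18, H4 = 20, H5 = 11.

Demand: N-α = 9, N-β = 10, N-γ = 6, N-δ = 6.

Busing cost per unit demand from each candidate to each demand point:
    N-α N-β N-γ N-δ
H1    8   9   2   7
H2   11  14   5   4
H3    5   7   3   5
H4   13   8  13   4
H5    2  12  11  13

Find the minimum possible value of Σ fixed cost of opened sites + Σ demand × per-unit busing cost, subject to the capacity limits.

387

Open {H2, H3, H5}; cheapest assignment that respects the capacities:
  H2 (cap 14, load 6): N-δ — cost 6×4 = 24
  H3 (cap 18, load 16): N-β, N-γ — cost 10×7 + 6×3 = 88
  H5 (cap 11, load 9): N-α — cost 9×2 = 18
  Shipping 130, fixed 257 → total 387.
  Any other capacity-feasible assignment to {H2, H3, H5} ships for at least 130.
Compare {H1, H2, H5}: its best feasible assignment gives total 426.
Compare {H2, H4, H5}: its best feasible assignment gives total 432.
Every other set of open sites that can feasibly serve all demand totals ≥ 426 even under its best assignment. Minimum: 387.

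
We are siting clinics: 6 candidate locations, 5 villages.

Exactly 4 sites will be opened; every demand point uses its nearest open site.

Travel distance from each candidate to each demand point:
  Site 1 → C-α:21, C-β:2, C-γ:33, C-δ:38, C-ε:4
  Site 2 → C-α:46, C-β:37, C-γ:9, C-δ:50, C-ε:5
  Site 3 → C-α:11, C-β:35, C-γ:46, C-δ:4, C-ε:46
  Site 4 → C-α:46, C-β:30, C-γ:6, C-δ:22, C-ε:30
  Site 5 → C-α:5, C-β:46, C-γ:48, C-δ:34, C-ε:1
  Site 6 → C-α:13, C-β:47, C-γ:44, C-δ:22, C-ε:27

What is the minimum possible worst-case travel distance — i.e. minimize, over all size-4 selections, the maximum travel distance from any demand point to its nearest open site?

Open {Site 1, Site 3, Site 4, Site 5}.
  Farthest demand point is C-γ at travel distance 6 (to Site 4); all others are ≤ 6.
With {Site 1, Site 2, Site 3, Site 5} the worst case is 9.
With {Site 1, Site 2, Site 3, Site 4} the worst case is 11.
No size-4 selection achieves below 6.

6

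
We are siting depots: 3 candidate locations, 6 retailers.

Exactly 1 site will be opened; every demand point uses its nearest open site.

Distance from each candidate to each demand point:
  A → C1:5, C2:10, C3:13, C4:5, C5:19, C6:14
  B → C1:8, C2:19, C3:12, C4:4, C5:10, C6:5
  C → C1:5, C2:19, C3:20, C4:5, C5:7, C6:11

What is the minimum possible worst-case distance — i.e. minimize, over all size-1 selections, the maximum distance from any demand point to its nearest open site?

Open {A}.
  Farthest demand point is C5 at distance 19 (to A); all others are ≤ 19.
With {B} the worst case is 19.
With {C} the worst case is 20.
No size-1 selection achieves below 19.

19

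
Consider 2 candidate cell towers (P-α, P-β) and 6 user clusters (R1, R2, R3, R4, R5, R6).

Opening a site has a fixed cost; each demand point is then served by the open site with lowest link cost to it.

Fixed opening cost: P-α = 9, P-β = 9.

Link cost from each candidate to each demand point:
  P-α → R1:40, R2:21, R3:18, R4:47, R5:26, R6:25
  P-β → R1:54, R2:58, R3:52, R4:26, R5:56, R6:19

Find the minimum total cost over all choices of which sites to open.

Open {P-α, P-β}: assign each demand point to its cheapest open site.
  R1→P-α 40, R2→P-α 21, R3→P-α 18, R4→P-β 26, R5→P-α 26, R6→P-β 19
  link cost 150, fixed 18 → total 168.
Compare {P-α}: link cost 177 + fixed 9 = 186.
Compare {P-β}: link cost 265 + fixed 9 = 274.

168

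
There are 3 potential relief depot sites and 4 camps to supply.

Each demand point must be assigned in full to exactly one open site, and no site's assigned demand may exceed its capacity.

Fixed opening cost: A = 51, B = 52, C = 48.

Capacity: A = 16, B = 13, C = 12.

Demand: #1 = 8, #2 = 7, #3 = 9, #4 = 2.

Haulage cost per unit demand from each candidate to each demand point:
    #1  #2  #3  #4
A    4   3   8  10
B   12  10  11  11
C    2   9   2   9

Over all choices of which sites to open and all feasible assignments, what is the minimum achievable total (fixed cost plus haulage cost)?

188

Open {A, C}; cheapest assignment that respects the capacities:
  A (cap 16, load 15): #1, #2 — cost 8×4 + 7×3 = 53
  C (cap 12, load 11): #3, #4 — cost 9×2 + 2×9 = 36
  Shipping 89, fixed 99 → total 188.
  Any other capacity-feasible assignment to {A, C} ships for at least 89.
Compare {A, B, C}: its best feasible assignment gives total 240.
Compare {A, B}: its best feasible assignment gives total 277.
Every other set of open sites that can feasibly serve all demand totals ≥ 240 even under its best assignment. Minimum: 188.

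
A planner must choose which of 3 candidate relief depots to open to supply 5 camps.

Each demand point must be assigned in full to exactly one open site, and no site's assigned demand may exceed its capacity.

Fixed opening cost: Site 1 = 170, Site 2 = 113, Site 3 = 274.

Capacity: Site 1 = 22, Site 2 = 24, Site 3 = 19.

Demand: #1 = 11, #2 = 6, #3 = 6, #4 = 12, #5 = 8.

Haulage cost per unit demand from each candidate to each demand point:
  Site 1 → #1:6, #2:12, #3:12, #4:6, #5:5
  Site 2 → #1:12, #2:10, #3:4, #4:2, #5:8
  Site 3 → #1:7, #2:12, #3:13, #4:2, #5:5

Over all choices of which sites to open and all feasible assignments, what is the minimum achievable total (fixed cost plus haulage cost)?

Open {Site 1, Site 2}; cheapest assignment that respects the capacities:
  Site 1 (cap 22, load 19): #1, #5 — cost 11×6 + 8×5 = 106
  Site 2 (cap 24, load 24): #2, #3, #4 — cost 6×10 + 6×4 + 12×2 = 108
  Shipping 214, fixed 283 → total 497.
  Any other capacity-feasible assignment to {Site 1, Site 2} ships for at least 214.
Compare {Site 2, Site 3}: its best feasible assignment gives total 612.
Compare {Site 1, Site 2, Site 3}: its best feasible assignment gives total 771.
Every other set of open sites that can feasibly serve all demand totals ≥ 612 even under its best assignment. Minimum: 497.

497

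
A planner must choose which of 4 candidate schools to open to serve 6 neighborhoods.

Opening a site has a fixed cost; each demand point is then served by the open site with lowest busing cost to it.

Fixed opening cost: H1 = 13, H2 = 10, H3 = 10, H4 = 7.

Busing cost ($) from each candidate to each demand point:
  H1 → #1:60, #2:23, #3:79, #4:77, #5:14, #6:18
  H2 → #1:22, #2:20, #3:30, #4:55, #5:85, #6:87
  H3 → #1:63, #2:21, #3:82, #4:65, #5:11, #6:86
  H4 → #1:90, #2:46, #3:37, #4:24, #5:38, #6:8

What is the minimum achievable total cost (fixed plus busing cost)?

142

Open {H2, H3, H4}: assign each demand point to its cheapest open site.
  #1→H2 22, #2→H2 20, #3→H2 30, #4→H4 24, #5→H3 11, #6→H4 8
  busing cost 115, fixed 27 → total 142.
Compare {H1, H2, H4}: busing cost 118 + fixed 30 = 148.
Compare {H1, H2, H3, H4}: busing cost 115 + fixed 40 = 155.
Compare {H2, H4}: busing cost 142 + fixed 17 = 159.
All other subsets cost ≥ 148. Minimum total cost: 142.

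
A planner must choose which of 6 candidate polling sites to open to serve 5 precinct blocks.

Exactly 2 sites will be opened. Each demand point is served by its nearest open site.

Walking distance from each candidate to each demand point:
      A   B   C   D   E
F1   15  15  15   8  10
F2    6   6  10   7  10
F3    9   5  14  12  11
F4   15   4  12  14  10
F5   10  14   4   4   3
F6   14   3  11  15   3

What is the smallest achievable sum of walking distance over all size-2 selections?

23

Open {F2, F5}.
  A→F2 6, B→F2 6, C→F5 4, D→F5 4, E→F5 3  ⇒ total 23.
Compare {F5, F6}: total 24.
Compare {F3, F5}: total 25.
No size-2 selection does better; minimum is 23.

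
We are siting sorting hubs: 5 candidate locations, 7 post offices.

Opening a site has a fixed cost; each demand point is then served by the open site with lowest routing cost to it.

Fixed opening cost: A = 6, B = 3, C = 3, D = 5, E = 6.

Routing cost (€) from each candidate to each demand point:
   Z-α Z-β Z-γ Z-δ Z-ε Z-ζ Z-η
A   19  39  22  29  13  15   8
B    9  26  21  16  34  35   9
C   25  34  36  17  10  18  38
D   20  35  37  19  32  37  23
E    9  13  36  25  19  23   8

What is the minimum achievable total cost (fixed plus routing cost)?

Open {B, C, E}: assign each demand point to its cheapest open site.
  Z-α→B 9, Z-β→E 13, Z-γ→B 21, Z-δ→B 16, Z-ε→C 10, Z-ζ→C 18, Z-η→E 8
  routing cost 95, fixed 12 → total 107.
Compare {A, C, E}: routing cost 94 + fixed 15 = 109.
Compare {A, B, E}: routing cost 95 + fixed 15 = 110.
Compare {A, B, C, E}: routing cost 92 + fixed 18 = 110.
All other subsets cost ≥ 109. Minimum total cost: 107.

107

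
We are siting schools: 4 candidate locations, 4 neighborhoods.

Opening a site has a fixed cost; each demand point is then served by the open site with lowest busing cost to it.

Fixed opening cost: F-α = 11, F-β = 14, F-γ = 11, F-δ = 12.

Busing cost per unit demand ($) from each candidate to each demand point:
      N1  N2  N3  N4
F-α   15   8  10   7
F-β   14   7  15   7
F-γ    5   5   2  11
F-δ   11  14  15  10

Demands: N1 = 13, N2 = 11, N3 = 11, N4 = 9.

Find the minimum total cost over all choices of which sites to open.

227

Open {F-α, F-γ}: assign each demand point to its cheapest open site.
  N1→F-γ 13×5=65, N2→F-γ 11×5=55, N3→F-γ 11×2=22, N4→F-α 9×7=63
  busing cost 205, fixed 22 → total 227.
Compare {F-β, F-γ}: busing cost 205 + fixed 25 = 230.
Compare {F-α, F-γ, F-δ}: busing cost 205 + fixed 34 = 239.
Compare {F-α, F-β, F-γ}: busing cost 205 + fixed 36 = 241.
All other subsets cost ≥ 230. Minimum total cost: 227.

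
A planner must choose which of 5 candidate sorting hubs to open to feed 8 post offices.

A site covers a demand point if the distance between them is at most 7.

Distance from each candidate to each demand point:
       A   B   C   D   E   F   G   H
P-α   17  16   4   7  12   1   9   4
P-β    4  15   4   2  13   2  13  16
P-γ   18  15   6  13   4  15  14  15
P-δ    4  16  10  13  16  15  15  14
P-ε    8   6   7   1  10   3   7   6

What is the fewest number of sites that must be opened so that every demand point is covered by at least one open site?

Coverage sets (demand points within 7 of each site):
  P-α: {C, D, F, H}
  P-β: {A, C, D, F}
  P-γ: {C, E}
  P-δ: {A}
  P-ε: {B, C, D, F, G, H}
No 2 sites suffice: every size-2 union leaves at least one demand point uncovered.
But {P-β, P-γ, P-ε} covers everything, so the minimum is 3.

3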